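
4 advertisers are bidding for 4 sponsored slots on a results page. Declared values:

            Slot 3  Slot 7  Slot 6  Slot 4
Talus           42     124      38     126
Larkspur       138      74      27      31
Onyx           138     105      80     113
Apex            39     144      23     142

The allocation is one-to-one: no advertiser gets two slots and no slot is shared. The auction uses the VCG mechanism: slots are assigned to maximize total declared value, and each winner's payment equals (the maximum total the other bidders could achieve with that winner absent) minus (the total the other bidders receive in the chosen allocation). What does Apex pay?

Efficient allocation: Talus→Slot 4 ($126), Larkspur→Slot 3 ($138), Onyx→Slot 6 ($80), Apex→Slot 7 ($144); total welfare W = $488.
Apex receives Slot 7 at value $144, so the others get W − 144 = $344.
Without Apex: best allocation of the remaining 3 bidders over all 4 slots is Talus→Slot 7 ($124), Larkspur→Slot 3 ($138), Onyx→Slot 4 ($113), total $375.
VCG payment = (others' best without Apex) − (others' welfare with Apex) = 375 − 344 = $31.

Apex pays $31.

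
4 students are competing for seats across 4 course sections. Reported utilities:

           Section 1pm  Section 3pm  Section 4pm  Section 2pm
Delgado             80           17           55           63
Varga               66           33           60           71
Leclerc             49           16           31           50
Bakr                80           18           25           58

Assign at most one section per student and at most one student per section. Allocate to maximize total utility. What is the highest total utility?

Maximum total: 222 points

This is a one-to-one assignment (maximum-weight bipartite matching).
Optimal: Delgado→Section 4pm (55 points), Varga→Section 2pm (71 points), Leclerc→Section 3pm (16 points), Bakr→Section 1pm (80 points) — total 55+71+16+80 = 222 points.
Column-greedy (each section in turn goes to its best remaining student) gives 202 points, worse by 20.
Next-best assignment: Delgado→Section 2pm, Varga→Section 4pm, Leclerc→Section 3pm, Bakr→Section 1pm = 219 points.
No other one-to-one assignment exceeds 222 points.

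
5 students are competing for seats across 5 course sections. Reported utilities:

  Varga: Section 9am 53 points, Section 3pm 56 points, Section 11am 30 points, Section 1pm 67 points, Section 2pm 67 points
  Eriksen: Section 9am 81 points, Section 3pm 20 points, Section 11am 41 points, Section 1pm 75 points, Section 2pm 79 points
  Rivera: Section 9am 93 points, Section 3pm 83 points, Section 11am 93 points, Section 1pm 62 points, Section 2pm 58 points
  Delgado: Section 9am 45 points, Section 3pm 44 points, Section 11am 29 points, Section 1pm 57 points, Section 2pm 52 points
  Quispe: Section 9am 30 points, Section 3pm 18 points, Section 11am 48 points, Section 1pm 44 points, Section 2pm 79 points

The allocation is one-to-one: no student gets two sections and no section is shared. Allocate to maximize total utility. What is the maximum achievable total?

Optimal: Varga→Section 3pm (56 points), Eriksen→Section 9am (81 points), Rivera→Section 11am (93 points), Delgado→Section 1pm (57 points), Quispe→Section 2pm (79 points) — total 56+81+93+57+79 = 366 points.
Max-entry greedy (repeatedly take the single best remaining cell) gives 331 points, worse by 35.
Swapping Eriksen↔Varga (Eriksen→Section 3pm 20 points, Varga→Section 9am 53 points) loses 64.
No other one-to-one assignment exceeds 366 points.

Maximum total: 366 points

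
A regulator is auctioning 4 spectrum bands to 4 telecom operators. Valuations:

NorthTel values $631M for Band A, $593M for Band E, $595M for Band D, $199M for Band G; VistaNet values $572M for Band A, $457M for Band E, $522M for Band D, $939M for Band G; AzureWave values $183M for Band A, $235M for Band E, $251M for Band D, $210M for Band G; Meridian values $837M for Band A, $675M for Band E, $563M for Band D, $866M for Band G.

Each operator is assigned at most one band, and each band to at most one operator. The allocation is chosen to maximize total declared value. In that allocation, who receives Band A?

This is the linear assignment problem.
Optimal: NorthTel→Band E ($593M), VistaNet→Band G ($939M), AzureWave→Band D ($251M), Meridian→Band A ($837M) — total 593+939+251+837 = $2620M.
Row-greedy (each operator in turn takes its best remaining band) gives $2496M, worse by 124.
Checked against all permutations: $2620M is optimal.
Meridian's own top band is Band G ($866M), but forcing Meridian→Band G and reassigning the rest optimally gives only $2282M — worse by 338.

Meridian receives Band A.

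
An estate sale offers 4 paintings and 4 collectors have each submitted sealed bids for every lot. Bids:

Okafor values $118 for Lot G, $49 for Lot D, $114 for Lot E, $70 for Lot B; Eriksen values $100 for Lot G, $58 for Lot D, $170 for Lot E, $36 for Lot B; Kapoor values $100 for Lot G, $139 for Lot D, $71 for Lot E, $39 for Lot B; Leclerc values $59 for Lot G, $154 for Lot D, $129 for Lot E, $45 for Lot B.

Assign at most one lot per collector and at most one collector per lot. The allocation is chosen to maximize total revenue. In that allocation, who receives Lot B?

Optimal: Okafor→Lot B ($70), Eriksen→Lot E ($170), Kapoor→Lot G ($100), Leclerc→Lot D ($154) — total 70+170+100+154 = $494.
Row-greedy (each collector in turn takes its best remaining lot) gives $472, worse by 22.
Swapping Okafor↔Eriksen (Okafor→Lot E $114, Eriksen→Lot B $36) loses 90.
Okafor's own top lot is Lot G ($118), but forcing Okafor→Lot G and reassigning the rest optimally gives only $481 — worse by 13.

Okafor receives Lot B.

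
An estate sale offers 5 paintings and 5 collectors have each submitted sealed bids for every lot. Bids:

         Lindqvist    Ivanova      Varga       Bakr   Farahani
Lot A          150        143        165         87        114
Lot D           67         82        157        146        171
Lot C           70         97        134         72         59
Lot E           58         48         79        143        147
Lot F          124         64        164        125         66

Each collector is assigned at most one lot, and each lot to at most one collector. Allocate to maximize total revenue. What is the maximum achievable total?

Max total: $725

Optimal: Lindqvist→Lot A ($150), Ivanova→Lot C ($97), Varga→Lot F ($164), Bakr→Lot E ($143), Farahani→Lot D ($171) — total 150+97+164+143+171 = $725.
Next-best assignment: Lindqvist→Lot F, Ivanova→Lot A, Varga→Lot C, Bakr→Lot E, Farahani→Lot D = $715.
Swapping Farahani↔Ivanova (Farahani→Lot C $59, Ivanova→Lot D $82) loses 127.
No other one-to-one assignment exceeds $725.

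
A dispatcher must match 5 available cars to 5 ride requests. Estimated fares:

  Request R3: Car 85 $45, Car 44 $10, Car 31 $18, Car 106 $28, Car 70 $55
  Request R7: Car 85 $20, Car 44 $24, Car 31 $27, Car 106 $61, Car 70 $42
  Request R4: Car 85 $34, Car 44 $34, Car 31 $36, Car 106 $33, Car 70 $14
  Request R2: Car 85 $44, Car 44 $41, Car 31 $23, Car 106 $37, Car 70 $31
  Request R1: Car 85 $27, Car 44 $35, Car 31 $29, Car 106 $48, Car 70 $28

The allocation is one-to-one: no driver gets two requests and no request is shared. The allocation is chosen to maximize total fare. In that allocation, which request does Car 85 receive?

This is a one-to-one assignment (maximum-weight bipartite matching).
Optimal: Car 85→Request R2 ($44), Car 44→Request R1 ($35), Car 31→Request R4 ($36), Car 106→Request R7 ($61), Car 70→Request R3 ($55) — total 44+35+36+61+55 = $231.
Row-greedy (each driver in turn takes its best remaining request) gives $211, worse by 20.
Swapping Car 44↔Car 106 (Car 44→Request R7 $24, Car 106→Request R1 $48) loses 24.
No other one-to-one assignment exceeds $231.
Car 85's own top request is Request R3 ($45), but forcing Car 85→Request R3 and reassigning the rest optimally gives only $212 — worse by 19.

Car 85 receives Request R2.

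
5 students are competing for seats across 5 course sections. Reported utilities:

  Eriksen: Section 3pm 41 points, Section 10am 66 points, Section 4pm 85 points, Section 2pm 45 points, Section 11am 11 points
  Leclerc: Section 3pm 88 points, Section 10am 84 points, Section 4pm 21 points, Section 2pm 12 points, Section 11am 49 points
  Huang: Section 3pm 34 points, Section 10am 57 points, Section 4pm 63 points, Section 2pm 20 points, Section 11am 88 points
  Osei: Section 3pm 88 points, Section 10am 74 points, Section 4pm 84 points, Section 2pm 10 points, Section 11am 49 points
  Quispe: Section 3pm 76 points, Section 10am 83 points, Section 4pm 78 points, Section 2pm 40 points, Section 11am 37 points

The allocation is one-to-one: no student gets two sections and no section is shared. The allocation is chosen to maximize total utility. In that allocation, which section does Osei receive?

Optimal: Eriksen→Section 2pm (45 points), Leclerc→Section 3pm (88 points), Huang→Section 11am (88 points), Osei→Section 4pm (84 points), Quispe→Section 10am (83 points) — total 45+88+88+84+83 = 388 points.
Row-greedy (each student in turn takes its best remaining section) gives 375 points, worse by 13.
Next-best assignment: Eriksen→Section 4pm, Leclerc→Section 10am, Huang→Section 11am, Osei→Section 3pm, Quispe→Section 2pm = 385 points.
Osei's own top section is Section 3pm (88 points), but forcing Osei→Section 3pm and reassigning the rest optimally gives only 385 points — worse by 3.

Osei receives Section 4pm.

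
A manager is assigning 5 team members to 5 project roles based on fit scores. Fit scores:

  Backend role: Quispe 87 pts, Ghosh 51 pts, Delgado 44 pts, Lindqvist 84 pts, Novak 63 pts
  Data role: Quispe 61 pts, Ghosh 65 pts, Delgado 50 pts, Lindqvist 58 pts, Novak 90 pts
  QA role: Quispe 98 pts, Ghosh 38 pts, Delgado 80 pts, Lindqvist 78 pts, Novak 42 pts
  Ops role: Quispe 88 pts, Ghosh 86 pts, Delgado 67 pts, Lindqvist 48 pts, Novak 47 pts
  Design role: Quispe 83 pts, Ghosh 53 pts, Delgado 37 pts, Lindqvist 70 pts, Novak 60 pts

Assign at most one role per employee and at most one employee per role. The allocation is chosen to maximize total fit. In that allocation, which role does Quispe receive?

Quispe receives Design role.

Optimal: Quispe→Design role (83 pts), Ghosh→Ops role (86 pts), Delgado→QA role (80 pts), Lindqvist→Backend role (84 pts), Novak→Data role (90 pts) — total 83+86+80+84+90 = 423 pts.
Row-greedy (each employee in turn takes its best remaining role) gives 378 pts, worse by 45.
Next-best assignment: Quispe→Backend role, Ghosh→Ops role, Delgado→QA role, Lindqvist→Design role, Novak→Data role = 413 pts.
Swapping Lindqvist↔Quispe (Lindqvist→Design role 70 pts, Quispe→Backend role 87 pts) loses 10.
Every other assignment is strictly worse.
Quispe's own top role is QA role (98 pts), but forcing Quispe→QA role and reassigning the rest optimally gives only 395 pts — worse by 28.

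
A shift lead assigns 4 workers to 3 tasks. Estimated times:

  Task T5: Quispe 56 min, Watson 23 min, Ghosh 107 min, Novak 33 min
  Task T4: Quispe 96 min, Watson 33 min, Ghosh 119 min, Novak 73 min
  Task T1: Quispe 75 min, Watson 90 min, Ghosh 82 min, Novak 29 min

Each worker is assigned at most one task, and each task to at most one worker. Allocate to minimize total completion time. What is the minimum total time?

Optimal: Quispe→Task T5 (56 min), Watson→Task T4 (33 min), Novak→Task T1 (29 min) — total 56+33+29 = 118 min.
Row-greedy (each worker in turn takes its cheapest remaining task) gives 171 min, worse by 53.
Swapping Watson↔Novak (Watson→Task T1 90 min, Novak→Task T4 73 min) adds 101.
Checked against all permutations: 118 min is optimal.

Minimum total: 118 min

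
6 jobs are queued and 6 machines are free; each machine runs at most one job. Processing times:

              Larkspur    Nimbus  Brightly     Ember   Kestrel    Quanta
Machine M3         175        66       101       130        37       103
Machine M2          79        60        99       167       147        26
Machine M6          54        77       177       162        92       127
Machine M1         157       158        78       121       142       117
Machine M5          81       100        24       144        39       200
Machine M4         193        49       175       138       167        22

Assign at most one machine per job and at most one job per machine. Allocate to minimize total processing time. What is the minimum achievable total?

Optimal: Larkspur→Machine M6 (54 min), Nimbus→Machine M4 (49 min), Brightly→Machine M5 (24 min), Ember→Machine M1 (121 min), Kestrel→Machine M3 (37 min), Quanta→Machine M2 (26 min) — total 54+49+24+121+37+26 = 311 min.
Column-greedy (each machine in turn goes to its cheapest remaining job) gives 433 min, worse by 122.
Next-best assignment: Larkspur→Machine M6, Nimbus→Machine M2, Brightly→Machine M5, Ember→Machine M1, Kestrel→Machine M3, Quanta→Machine M4 = 318 min.
Swapping Brightly↔Ember (Brightly→Machine M1 78 min, Ember→Machine M5 144 min) adds 77.
No other one-to-one assignment undercuts 311 min.

Minimum total: 311 min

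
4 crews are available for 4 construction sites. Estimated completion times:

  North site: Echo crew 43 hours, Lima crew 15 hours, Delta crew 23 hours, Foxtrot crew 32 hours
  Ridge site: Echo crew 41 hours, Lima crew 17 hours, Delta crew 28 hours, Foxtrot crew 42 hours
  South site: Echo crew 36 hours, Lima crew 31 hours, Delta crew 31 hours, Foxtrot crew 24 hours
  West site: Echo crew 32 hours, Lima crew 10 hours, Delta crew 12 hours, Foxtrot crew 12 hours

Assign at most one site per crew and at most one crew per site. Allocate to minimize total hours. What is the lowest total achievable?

Min total: 88 hours

Optimal: Echo crew→South site (36 hours), Lima crew→Ridge site (17 hours), Delta crew→North site (23 hours), Foxtrot crew→West site (12 hours) — total 36+17+23+12 = 88 hours.
Column-greedy (each site in turn goes to its cheapest remaining crew) gives 99 hours, worse by 11.
Next-best assignment: Echo crew→South site, Lima crew→North site, Delta crew→Ridge site, Foxtrot crew→West site = 91 hours.
Swapping Foxtrot crew↔Delta crew (Foxtrot crew→North site 32 hours, Delta crew→West site 12 hours) adds 9.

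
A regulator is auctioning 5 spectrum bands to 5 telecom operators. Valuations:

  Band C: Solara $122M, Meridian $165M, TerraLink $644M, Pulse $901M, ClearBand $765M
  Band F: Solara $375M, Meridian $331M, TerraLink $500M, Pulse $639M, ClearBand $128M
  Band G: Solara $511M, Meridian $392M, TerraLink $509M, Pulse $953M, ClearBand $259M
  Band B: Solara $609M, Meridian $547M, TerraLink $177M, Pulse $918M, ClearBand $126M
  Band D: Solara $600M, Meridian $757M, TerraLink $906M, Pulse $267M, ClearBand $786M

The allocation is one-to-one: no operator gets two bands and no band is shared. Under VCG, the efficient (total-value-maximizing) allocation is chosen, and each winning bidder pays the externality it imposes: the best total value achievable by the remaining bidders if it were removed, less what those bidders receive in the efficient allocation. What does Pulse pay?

Efficient allocation: Solara→Band B ($609M), Meridian→Band D ($757M), TerraLink→Band F ($500M), Pulse→Band G ($953M), ClearBand→Band C ($765M); total welfare W = $3584M.
Pulse receives Band G at value $953M, so the others get W − 953 = $2631M.
Without Pulse: best allocation of the remaining 4 bidders over all 5 bands is Solara→Band G ($511M), Meridian→Band B ($547M), TerraLink→Band D ($906M), ClearBand→Band C ($765M), total $2729M.
VCG payment = (others' best without Pulse) − (others' welfare with Pulse) = 2729 − 2631 = $98M.

Pulse pays $98M.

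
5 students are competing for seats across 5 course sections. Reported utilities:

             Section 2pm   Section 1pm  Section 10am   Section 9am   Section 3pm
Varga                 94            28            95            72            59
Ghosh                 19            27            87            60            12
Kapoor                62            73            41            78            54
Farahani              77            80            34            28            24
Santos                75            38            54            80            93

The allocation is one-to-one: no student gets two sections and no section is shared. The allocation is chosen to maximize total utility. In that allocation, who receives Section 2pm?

Varga receives Section 2pm.

Optimal: Varga→Section 2pm (94 points), Ghosh→Section 10am (87 points), Kapoor→Section 9am (78 points), Farahani→Section 1pm (80 points), Santos→Section 3pm (93 points) — total 94+87+78+80+93 = 432 points.
Row-greedy (each student in turn takes its best remaining section) gives 398 points, worse by 34.
Varga's own top section is Section 10am (95 points), but forcing Varga→Section 10am and reassigning the rest optimally gives only 398 points — worse by 34.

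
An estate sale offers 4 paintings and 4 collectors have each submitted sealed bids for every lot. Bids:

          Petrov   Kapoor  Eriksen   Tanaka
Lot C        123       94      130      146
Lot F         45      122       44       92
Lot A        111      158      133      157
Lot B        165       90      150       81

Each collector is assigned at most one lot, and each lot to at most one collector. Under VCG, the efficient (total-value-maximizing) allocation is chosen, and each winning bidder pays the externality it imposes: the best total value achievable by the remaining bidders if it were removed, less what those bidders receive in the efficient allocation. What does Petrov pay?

Petrov pays $45.

Efficient allocation: Petrov→Lot B ($165), Kapoor→Lot F ($122), Eriksen→Lot C ($130), Tanaka→Lot A ($157); total welfare W = $574.
Petrov receives Lot B at value $165, so the others get W − 165 = $409.
Without Petrov: best allocation of the remaining 3 bidders over all 4 lots is Kapoor→Lot A ($158), Eriksen→Lot B ($150), Tanaka→Lot C ($146), total $454.
VCG payment = (others' best without Petrov) − (others' welfare with Petrov) = 454 − 409 = $45.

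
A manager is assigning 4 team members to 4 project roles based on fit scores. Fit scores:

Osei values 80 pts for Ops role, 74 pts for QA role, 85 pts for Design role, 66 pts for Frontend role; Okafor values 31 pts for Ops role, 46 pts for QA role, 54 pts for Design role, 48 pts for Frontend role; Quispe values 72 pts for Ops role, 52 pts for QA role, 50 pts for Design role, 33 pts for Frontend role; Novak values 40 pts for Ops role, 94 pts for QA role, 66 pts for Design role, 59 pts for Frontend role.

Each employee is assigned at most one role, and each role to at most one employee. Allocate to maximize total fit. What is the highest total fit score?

Optimal: Osei→Design role (85 pts), Okafor→Frontend role (48 pts), Quispe→Ops role (72 pts), Novak→QA role (94 pts) — total 85+48+72+94 = 299 pts.
Column-greedy (each role in turn goes to its best remaining employee) gives 261 pts, worse by 38.
Every other assignment is strictly worse.

Max total: 299 pts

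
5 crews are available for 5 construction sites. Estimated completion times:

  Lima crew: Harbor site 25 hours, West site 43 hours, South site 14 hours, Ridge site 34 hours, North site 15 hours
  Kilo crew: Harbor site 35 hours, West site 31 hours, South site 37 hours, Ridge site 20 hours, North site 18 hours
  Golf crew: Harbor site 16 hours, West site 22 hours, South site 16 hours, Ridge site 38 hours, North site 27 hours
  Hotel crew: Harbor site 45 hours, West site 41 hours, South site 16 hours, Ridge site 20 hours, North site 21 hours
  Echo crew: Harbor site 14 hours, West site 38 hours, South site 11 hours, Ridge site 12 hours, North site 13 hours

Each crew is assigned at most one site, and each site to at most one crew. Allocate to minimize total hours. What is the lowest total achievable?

Min total: 87 hours

This is a one-to-one assignment (minimum-cost bipartite matching).
Optimal: Lima crew→North site (15 hours), Kilo crew→Ridge site (20 hours), Golf crew→West site (22 hours), Hotel crew→South site (16 hours), Echo crew→Harbor site (14 hours) — total 15+20+22+16+14 = 87 hours.
Row-greedy (each crew in turn takes its cheapest remaining site) gives 106 hours, worse by 19.
Swapping Golf crew↔Lima crew (Golf crew→North site 27 hours, Lima crew→West site 43 hours) adds 33.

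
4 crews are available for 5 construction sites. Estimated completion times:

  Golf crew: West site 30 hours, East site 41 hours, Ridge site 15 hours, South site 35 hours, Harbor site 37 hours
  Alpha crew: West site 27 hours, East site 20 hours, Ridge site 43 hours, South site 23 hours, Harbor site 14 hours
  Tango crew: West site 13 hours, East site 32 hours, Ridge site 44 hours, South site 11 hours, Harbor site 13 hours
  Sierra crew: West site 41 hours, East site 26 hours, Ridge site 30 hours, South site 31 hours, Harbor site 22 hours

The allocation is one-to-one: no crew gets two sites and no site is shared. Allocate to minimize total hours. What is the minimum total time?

Optimal: Golf crew→Ridge site (15 hours), Alpha crew→Harbor site (14 hours), Tango crew→South site (11 hours), Sierra crew→East site (26 hours) — total 15+14+11+26 = 66 hours.
Column-greedy (each site in turn goes to its cheapest remaining crew) gives 79 hours, worse by 13.
Swapping Sierra crew↔Golf crew (Sierra crew→Ridge site 30 hours, Golf crew→East site 41 hours) adds 30.

Minimum total: 66 hours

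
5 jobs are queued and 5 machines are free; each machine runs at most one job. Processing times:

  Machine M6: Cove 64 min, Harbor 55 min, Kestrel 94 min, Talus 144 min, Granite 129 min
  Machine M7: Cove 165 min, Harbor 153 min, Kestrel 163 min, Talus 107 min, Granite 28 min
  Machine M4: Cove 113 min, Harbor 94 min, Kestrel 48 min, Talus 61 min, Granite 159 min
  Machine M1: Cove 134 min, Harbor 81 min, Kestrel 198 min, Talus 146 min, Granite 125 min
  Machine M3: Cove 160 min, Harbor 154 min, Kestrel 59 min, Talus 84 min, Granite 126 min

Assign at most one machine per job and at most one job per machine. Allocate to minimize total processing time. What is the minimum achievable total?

This is the linear assignment problem.
Optimal: Cove→Machine M6 (64 min), Harbor→Machine M1 (81 min), Kestrel→Machine M3 (59 min), Talus→Machine M4 (61 min), Granite→Machine M7 (28 min) — total 64+81+59+61+28 = 293 min.
Row-greedy (each job in turn takes its cheapest remaining machine) gives 305 min, worse by 12.
Next-best assignment: Cove→Machine M6, Harbor→Machine M1, Kestrel→Machine M4, Talus→Machine M3, Granite→Machine M7 = 305 min.
Swapping Talus↔Granite (Talus→Machine M7 107 min, Granite→Machine M4 159 min) adds 177.
Checked against all permutations: 293 min is optimal.

Min total: 293 min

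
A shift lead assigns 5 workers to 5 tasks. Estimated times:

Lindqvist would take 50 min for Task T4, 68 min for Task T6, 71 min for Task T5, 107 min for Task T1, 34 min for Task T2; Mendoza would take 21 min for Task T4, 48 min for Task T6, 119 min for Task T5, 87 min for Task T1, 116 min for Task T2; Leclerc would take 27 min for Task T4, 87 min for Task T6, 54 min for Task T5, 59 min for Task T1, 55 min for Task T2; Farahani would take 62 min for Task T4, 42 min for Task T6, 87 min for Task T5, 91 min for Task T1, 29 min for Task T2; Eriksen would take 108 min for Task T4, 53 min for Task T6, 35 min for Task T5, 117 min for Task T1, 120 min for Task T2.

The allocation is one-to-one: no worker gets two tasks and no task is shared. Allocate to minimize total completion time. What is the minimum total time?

Minimum total: 191 min

This is a one-to-one assignment (minimum-cost bipartite matching).
Optimal: Lindqvist→Task T2 (34 min), Mendoza→Task T4 (21 min), Leclerc→Task T1 (59 min), Farahani→Task T6 (42 min), Eriksen→Task T5 (35 min) — total 34+21+59+42+35 = 191 min.
Min-entry greedy (repeatedly take the single cheapest remaining cell) gives 212 min, worse by 21.
No other one-to-one assignment undercuts 191 min.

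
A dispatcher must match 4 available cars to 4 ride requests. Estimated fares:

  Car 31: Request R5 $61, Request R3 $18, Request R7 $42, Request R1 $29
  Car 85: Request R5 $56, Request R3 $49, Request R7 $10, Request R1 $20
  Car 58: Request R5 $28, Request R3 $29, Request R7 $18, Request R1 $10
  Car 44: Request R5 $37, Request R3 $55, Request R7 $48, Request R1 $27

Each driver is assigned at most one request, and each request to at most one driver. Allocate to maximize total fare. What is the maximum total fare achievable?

Max total: $168

Optimal: Car 31→Request R5 ($61), Car 85→Request R3 ($49), Car 58→Request R1 ($10), Car 44→Request R7 ($48) — total 61+49+10+48 = $168.
Next-best assignment: Car 31→Request R7, Car 85→Request R5, Car 58→Request R1, Car 44→Request R3 = $163.
No other one-to-one assignment exceeds $168.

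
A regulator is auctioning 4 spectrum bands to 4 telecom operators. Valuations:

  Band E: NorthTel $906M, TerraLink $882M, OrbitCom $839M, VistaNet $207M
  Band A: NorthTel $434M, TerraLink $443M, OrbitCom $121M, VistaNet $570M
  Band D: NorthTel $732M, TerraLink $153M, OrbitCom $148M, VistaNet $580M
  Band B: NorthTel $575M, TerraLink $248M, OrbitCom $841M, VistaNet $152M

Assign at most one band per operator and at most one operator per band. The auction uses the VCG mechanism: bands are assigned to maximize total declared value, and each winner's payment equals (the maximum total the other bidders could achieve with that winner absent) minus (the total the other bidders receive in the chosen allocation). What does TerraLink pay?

TerraLink pays $184M.

Efficient allocation: NorthTel→Band D ($732M), TerraLink→Band E ($882M), OrbitCom→Band B ($841M), VistaNet→Band A ($570M); total welfare W = $3025M.
TerraLink receives Band E at value $882M, so the others get W − 882 = $2143M.
Without TerraLink: best allocation of the remaining 3 bidders over all 4 bands is NorthTel→Band E ($906M), OrbitCom→Band B ($841M), VistaNet→Band D ($580M), total $2327M.
VCG payment = (others' best without TerraLink) − (others' welfare with TerraLink) = 2327 − 2143 = $184M.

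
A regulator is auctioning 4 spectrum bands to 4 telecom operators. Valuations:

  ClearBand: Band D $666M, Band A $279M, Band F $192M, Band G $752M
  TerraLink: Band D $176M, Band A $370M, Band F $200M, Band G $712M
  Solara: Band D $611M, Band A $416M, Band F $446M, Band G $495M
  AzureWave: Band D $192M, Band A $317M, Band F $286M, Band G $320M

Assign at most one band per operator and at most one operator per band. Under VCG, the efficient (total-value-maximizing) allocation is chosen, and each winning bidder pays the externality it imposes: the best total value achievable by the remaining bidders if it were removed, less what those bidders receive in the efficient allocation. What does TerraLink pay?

TerraLink pays $251M.

Efficient allocation: ClearBand→Band D ($666M), TerraLink→Band G ($712M), Solara→Band F ($446M), AzureWave→Band A ($317M); total welfare W = $2141M.
TerraLink receives Band G at value $712M, so the others get W − 712 = $1429M.
Without TerraLink: best allocation of the remaining 3 bidders over all 4 bands is ClearBand→Band G ($752M), Solara→Band D ($611M), AzureWave→Band A ($317M), total $1680M.
VCG payment = (others' best without TerraLink) − (others' welfare with TerraLink) = 1680 − 1429 = $251M.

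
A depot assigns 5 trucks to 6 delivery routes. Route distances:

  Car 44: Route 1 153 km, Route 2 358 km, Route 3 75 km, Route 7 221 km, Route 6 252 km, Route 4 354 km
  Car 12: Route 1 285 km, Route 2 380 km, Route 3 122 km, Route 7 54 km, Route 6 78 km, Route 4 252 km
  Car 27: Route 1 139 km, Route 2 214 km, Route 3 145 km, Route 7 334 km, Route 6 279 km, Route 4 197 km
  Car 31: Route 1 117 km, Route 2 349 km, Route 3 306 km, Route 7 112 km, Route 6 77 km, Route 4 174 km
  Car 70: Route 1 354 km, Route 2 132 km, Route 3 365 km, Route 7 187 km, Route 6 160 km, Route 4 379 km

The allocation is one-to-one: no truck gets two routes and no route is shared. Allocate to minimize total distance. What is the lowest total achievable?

Min total: 477 km

Optimal: Car 44→Route 3 (75 km), Car 12→Route 7 (54 km), Car 27→Route 1 (139 km), Car 31→Route 6 (77 km), Car 70→Route 2 (132 km) — total 75+54+139+77+132 = 477 km.
Column-greedy (each route in turn goes to its cheapest remaining truck) gives 657 km, worse by 180.
Next-best assignment: Car 44→Route 3, Car 12→Route 7, Car 27→Route 4, Car 31→Route 6, Car 70→Route 2 = 535 km.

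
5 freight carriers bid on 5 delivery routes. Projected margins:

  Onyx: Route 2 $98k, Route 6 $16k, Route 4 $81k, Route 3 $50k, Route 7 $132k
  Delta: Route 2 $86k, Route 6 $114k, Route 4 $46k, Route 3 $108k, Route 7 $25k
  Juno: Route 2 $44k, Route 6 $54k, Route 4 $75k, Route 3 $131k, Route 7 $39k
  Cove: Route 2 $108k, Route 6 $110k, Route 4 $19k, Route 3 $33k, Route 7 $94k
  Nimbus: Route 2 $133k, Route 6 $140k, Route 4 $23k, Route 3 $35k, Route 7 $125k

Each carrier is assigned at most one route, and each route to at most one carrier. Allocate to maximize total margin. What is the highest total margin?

This is the linear assignment problem.
Optimal: Onyx→Route 7 ($132k), Delta→Route 3 ($108k), Juno→Route 4 ($75k), Cove→Route 2 ($108k), Nimbus→Route 6 ($140k) — total 132+108+75+108+140 = $563k.
Column-greedy (each route in turn goes to its best remaining carrier) gives $553k, worse by 10.
Checked against all permutations: $563k is optimal.

Max total: $563k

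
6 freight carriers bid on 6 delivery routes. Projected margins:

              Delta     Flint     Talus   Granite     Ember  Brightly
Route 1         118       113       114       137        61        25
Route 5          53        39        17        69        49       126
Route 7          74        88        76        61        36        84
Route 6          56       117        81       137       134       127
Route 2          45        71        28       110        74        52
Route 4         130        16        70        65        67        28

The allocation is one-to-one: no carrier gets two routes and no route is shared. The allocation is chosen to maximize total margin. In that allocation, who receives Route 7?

Optimal: Delta→Route 4 ($130k), Flint→Route 7 ($88k), Talus→Route 1 ($114k), Granite→Route 2 ($110k), Ember→Route 6 ($134k), Brightly→Route 5 ($126k) — total 130+88+114+110+134+126 = $702k.
Max-entry greedy (repeatedly take the single best remaining cell) gives $643k, worse by 59.
Swapping Talus↔Brightly (Talus→Route 5 $17k, Brightly→Route 1 $25k) loses 198.
No other one-to-one assignment exceeds $702k.
Flint's own top route is Route 6 ($117k), but forcing Flint→Route 6 and reassigning the rest optimally gives only $660k — worse by 42.

Flint receives Route 7.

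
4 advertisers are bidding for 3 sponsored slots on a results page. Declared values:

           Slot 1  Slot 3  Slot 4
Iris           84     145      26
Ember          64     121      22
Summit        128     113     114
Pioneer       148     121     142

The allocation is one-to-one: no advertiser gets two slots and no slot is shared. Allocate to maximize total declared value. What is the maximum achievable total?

Max total: $415

This is a one-to-one assignment (maximum-weight bipartite matching).
Optimal: Summit→Slot 1 ($128), Iris→Slot 3 ($145), Pioneer→Slot 4 ($142) — total 128+145+142 = $415.
Row-greedy (each advertiser in turn takes its best remaining slot) gives $323, worse by 92.
Next-best assignment: Pioneer→Slot 1, Iris→Slot 3, Summit→Slot 4 = $407.
Swapping Iris↔Summit (Iris→Slot 1 $84, Summit→Slot 3 $113) loses 76.
Every other assignment is strictly worse.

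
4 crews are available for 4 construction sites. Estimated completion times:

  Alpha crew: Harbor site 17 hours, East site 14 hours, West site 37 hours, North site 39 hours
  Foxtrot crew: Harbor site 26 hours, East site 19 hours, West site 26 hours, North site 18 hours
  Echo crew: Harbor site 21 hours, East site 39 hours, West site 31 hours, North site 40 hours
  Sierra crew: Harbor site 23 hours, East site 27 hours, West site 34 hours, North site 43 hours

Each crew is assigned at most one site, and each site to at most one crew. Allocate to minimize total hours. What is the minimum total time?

Min total: 86 hours

Optimal: Alpha crew→East site (14 hours), Foxtrot crew→North site (18 hours), Echo crew→West site (31 hours), Sierra crew→Harbor site (23 hours) — total 14+18+31+23 = 86 hours.
Row-greedy (each crew in turn takes its cheapest remaining site) gives 87 hours, worse by 1.
Next-best assignment: Alpha crew→East site, Foxtrot crew→North site, Echo crew→Harbor site, Sierra crew→West site = 87 hours.
Swapping Sierra crew↔Alpha crew (Sierra crew→East site 27 hours, Alpha crew→Harbor site 17 hours) adds 7.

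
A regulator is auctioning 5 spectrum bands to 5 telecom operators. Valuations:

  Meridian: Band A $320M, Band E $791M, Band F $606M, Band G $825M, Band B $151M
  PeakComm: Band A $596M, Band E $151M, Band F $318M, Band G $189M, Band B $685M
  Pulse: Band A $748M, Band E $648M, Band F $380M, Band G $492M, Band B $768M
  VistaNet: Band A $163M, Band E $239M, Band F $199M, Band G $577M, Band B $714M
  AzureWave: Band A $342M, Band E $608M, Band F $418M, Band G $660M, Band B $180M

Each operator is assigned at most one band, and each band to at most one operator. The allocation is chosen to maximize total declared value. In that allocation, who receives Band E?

Meridian receives Band E.

Optimal: Meridian→Band E ($791M), PeakComm→Band F ($318M), Pulse→Band A ($748M), VistaNet→Band B ($714M), AzureWave→Band G ($660M) — total 791+318+748+714+660 = $3231M.
Row-greedy (each operator in turn takes its best remaining band) gives $2915M, worse by 316.
Next-best assignment: Meridian→Band F, PeakComm→Band A, Pulse→Band E, VistaNet→Band B, AzureWave→Band G = $3224M.
Swapping VistaNet↔PeakComm (VistaNet→Band F $199M, PeakComm→Band B $685M) loses 148.
Meridian's own top band is Band G ($825M), but forcing Meridian→Band G and reassigning the rest optimally gives only $3213M — worse by 18.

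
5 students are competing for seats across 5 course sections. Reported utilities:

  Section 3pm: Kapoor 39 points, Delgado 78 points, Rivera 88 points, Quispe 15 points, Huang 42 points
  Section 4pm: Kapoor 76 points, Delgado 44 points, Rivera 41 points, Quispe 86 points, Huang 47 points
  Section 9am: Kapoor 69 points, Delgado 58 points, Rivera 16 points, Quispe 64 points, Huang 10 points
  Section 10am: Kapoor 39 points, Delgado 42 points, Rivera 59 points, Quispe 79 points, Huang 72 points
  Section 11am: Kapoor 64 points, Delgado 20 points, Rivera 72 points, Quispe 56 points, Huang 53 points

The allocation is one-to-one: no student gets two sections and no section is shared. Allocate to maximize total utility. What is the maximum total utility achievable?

This is a one-to-one assignment (maximum-weight bipartite matching).
Optimal: Kapoor→Section 9am (69 points), Delgado→Section 3pm (78 points), Rivera→Section 11am (72 points), Quispe→Section 4pm (86 points), Huang→Section 10am (72 points) — total 69+78+72+86+72 = 377 points.
Row-greedy (each student in turn takes its best remaining section) gives 315 points, worse by 62.
Next-best assignment: Kapoor→Section 11am, Delgado→Section 9am, Rivera→Section 3pm, Quispe→Section 4pm, Huang→Section 10am = 368 points.

Max total: 377 points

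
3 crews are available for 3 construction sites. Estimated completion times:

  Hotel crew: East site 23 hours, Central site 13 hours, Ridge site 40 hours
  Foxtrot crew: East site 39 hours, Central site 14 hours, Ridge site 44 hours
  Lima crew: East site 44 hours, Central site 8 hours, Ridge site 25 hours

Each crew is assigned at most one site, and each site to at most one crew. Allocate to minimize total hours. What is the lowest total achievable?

Optimal: Hotel crew→East site (23 hours), Foxtrot crew→Central site (14 hours), Lima crew→Ridge site (25 hours) — total 23+14+25 = 62 hours.
Next-best assignment: Hotel crew→East site, Foxtrot crew→Ridge site, Lima crew→Central site = 75 hours.
Swapping Hotel crew↔Lima crew (Hotel crew→Ridge site 40 hours, Lima crew→East site 44 hours) adds 36.

Min total: 62 hours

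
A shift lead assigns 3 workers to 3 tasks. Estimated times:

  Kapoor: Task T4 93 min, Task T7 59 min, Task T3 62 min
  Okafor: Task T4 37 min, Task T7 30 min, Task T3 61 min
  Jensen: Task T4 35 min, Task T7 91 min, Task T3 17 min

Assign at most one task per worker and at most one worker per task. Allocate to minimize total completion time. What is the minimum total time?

Min total: 113 min

Optimal: Kapoor→Task T7 (59 min), Okafor→Task T4 (37 min), Jensen→Task T3 (17 min) — total 59+37+17 = 113 min.
Min-entry greedy (repeatedly take the single cheapest remaining cell) gives 140 min, worse by 27.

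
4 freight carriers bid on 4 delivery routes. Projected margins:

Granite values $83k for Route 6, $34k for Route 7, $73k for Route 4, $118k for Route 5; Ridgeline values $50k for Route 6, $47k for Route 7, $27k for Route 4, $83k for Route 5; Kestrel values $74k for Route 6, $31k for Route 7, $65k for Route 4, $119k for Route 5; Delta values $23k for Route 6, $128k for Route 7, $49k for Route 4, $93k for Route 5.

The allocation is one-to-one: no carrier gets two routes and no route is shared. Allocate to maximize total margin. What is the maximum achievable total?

This is a one-to-one assignment (maximum-weight bipartite matching).
Optimal: Granite→Route 4 ($73k), Ridgeline→Route 6 ($50k), Kestrel→Route 5 ($119k), Delta→Route 7 ($128k) — total 73+50+119+128 = $370k.
Row-greedy (each carrier in turn takes its best remaining route) gives $361k, worse by 9.
Next-best assignment: Granite→Route 5, Ridgeline→Route 6, Kestrel→Route 4, Delta→Route 7 = $361k.
Swapping Kestrel↔Delta (Kestrel→Route 7 $31k, Delta→Route 5 $93k) loses 123.
Every other assignment is strictly worse.

Max total: $370k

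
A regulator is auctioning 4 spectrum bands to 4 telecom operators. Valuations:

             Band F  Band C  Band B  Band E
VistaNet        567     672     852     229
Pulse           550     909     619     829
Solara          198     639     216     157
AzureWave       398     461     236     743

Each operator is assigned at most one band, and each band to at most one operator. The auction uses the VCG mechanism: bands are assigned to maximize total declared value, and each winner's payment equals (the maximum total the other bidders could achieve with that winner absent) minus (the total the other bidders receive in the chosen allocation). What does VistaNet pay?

Efficient allocation: VistaNet→Band B ($852M), Pulse→Band F ($550M), Solara→Band C ($639M), AzureWave→Band E ($743M); total welfare W = $2784M.
VistaNet receives Band B at value $852M, so the others get W − 852 = $1932M.
Without VistaNet: best allocation of the remaining 3 bidders over all 4 bands is Pulse→Band B ($619M), Solara→Band C ($639M), AzureWave→Band E ($743M), total $2001M.
VCG payment = (others' best without VistaNet) − (others' welfare with VistaNet) = 2001 − 1932 = $69M.

VistaNet pays $69M.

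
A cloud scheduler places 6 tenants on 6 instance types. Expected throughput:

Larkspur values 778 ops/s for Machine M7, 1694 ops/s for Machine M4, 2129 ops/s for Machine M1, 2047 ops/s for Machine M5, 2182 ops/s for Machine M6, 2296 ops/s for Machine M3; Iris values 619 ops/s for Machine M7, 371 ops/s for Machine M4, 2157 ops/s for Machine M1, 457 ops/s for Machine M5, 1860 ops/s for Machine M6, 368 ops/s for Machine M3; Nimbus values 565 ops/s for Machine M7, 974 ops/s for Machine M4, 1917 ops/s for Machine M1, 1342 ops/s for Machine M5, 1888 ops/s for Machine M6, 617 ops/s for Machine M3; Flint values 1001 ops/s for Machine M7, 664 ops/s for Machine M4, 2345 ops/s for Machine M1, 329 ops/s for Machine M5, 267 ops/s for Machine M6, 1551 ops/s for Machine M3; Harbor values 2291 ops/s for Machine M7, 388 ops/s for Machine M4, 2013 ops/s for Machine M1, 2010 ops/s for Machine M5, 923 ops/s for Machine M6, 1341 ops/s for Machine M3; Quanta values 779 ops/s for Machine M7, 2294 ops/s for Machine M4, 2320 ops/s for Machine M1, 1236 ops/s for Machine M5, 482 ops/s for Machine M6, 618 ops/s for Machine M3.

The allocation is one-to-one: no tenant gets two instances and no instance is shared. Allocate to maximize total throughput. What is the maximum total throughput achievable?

Optimal: Larkspur→Machine M3 (2296 ops/s), Iris→Machine M6 (1860 ops/s), Nimbus→Machine M5 (1342 ops/s), Flint→Machine M1 (2345 ops/s), Harbor→Machine M7 (2291 ops/s), Quanta→Machine M4 (2294 ops/s) — total 2296+1860+1342+2345+2291+2294 = 12428 ops/s.
Column-greedy (each instance in turn goes to its best remaining tenant) gives 11233 ops/s, worse by 1195.
Next-best assignment: Larkspur→Machine M5, Iris→Machine M1, Nimbus→Machine M6, Flint→Machine M3, Harbor→Machine M7, Quanta→Machine M4 = 12228 ops/s.
Checked against all permutations: 12428 ops/s is optimal.

Maximum total: 12428 ops/s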